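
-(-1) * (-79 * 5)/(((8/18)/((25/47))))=-88875/188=-472.74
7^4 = 2401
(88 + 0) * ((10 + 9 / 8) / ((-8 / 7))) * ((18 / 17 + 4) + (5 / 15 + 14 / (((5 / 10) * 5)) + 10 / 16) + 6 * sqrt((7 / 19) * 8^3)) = -82236 * sqrt(266) / 19 - 162409247 / 16320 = -80542.52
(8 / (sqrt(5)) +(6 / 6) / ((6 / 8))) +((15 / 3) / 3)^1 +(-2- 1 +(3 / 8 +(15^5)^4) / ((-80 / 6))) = -7980616152191162109375009 / 320 +8 *sqrt(5) / 5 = -24939425475597381591793.33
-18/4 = -9/2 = -4.50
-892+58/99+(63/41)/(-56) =-28946891/32472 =-891.44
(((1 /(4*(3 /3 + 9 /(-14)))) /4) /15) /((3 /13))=91 /1800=0.05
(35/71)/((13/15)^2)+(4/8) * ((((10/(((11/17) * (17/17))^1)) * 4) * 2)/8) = 1106540/131989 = 8.38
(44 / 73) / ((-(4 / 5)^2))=-275 / 292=-0.94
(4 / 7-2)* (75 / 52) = -375 / 182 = -2.06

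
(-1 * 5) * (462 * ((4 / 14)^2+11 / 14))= -2003.57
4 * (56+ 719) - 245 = 2855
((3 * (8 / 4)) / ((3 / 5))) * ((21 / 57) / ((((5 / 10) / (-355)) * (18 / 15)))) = -124250 / 57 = -2179.82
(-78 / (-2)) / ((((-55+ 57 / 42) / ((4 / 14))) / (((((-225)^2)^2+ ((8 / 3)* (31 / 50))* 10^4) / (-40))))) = 19990675835 / 1502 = 13309371.39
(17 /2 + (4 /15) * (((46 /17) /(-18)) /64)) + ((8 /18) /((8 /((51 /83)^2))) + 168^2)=7141813536193 /252964080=28232.52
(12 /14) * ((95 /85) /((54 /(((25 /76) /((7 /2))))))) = 25 /14994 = 0.00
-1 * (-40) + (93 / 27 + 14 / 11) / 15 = 59867 / 1485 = 40.31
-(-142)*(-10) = -1420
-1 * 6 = -6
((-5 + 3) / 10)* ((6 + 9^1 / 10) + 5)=-119 / 50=-2.38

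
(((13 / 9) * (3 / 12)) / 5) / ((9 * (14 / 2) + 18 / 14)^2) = 0.00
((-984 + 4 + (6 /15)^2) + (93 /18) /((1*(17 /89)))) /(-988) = 2429617 /2519400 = 0.96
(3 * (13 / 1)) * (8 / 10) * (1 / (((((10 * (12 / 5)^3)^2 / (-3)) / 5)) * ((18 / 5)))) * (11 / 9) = -446875 / 53747712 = -0.01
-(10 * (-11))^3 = 1331000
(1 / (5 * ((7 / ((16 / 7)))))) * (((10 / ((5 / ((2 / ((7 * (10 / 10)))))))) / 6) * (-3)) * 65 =-416 / 343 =-1.21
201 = 201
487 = 487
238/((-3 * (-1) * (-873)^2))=238/2286387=0.00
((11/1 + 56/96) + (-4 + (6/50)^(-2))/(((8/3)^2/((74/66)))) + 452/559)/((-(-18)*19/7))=1097579/2361216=0.46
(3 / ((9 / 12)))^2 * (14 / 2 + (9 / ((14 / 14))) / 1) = 256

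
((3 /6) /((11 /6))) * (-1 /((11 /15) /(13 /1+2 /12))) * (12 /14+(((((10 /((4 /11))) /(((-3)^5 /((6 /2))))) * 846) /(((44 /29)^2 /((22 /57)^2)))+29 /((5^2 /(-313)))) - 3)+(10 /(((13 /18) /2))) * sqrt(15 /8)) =620630673209 /330228360 - 53325 * sqrt(30) /1573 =1693.72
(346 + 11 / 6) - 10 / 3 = 344.50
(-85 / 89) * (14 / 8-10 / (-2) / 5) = -935 / 356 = -2.63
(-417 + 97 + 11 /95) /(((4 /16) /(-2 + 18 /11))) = 486224 /1045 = 465.29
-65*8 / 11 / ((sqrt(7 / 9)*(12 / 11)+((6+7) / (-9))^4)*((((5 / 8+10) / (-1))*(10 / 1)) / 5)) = 857490787296 / 1595997136313 - 71629743744*sqrt(7) / 1595997136313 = 0.42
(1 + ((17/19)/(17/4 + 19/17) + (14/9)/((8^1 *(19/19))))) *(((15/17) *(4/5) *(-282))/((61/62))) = -1980476788/7191595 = -275.39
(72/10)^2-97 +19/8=-8557/200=-42.78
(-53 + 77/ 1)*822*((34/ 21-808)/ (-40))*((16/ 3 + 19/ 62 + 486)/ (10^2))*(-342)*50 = -7255480728402/ 217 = -33435395061.76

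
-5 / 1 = -5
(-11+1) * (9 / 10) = -9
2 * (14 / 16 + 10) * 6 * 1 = 261 / 2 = 130.50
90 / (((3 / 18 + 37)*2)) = 1.21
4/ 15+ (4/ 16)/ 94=1519/ 5640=0.27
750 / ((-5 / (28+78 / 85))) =-73740 / 17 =-4337.65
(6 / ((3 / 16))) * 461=14752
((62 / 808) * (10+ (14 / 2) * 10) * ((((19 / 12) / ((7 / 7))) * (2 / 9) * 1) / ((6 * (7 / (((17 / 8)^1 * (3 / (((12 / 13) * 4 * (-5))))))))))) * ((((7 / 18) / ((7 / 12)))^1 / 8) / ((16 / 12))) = -130169 / 117282816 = -0.00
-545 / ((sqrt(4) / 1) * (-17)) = 545 / 34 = 16.03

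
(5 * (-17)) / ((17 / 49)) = -245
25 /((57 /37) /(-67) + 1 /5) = 141.24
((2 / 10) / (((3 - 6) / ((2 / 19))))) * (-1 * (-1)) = -2 / 285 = -0.01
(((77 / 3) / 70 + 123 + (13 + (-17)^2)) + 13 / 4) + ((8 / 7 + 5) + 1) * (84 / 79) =436.21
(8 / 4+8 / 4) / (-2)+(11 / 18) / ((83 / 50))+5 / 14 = -13331 / 10458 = -1.27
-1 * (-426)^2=-181476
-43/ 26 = -1.65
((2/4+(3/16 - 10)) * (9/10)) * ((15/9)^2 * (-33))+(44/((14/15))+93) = 203487/224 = 908.42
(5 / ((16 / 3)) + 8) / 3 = 143 / 48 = 2.98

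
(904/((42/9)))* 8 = 10848/7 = 1549.71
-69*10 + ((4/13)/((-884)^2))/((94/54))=-82363508733/119367404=-690.00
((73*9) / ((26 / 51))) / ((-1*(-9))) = 3723 / 26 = 143.19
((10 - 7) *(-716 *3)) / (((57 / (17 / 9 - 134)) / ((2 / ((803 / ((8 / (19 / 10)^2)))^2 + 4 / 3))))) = 1089694720000 / 4789881400273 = 0.23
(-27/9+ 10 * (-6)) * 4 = -252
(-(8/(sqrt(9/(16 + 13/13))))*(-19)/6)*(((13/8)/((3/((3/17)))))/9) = 247*sqrt(17)/2754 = 0.37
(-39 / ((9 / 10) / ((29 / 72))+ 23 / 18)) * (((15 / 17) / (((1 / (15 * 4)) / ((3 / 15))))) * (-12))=219866400 / 155839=1410.86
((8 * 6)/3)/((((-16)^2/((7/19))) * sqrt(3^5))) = 7 * sqrt(3)/8208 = 0.00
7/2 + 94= 195/2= 97.50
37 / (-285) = -37 / 285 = -0.13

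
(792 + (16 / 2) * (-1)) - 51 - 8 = 725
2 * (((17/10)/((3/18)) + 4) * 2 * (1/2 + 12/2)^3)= 155987/10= 15598.70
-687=-687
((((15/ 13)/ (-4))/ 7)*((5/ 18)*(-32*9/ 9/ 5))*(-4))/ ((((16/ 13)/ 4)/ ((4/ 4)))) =-20/ 21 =-0.95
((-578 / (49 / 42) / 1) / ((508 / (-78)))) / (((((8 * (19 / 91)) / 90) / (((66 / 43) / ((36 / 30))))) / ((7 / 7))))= 1087933275 / 207518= 5242.60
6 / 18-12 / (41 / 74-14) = 3659 / 2985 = 1.23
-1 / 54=-0.02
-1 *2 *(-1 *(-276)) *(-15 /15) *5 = 2760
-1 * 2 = -2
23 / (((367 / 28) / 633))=407652 / 367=1110.77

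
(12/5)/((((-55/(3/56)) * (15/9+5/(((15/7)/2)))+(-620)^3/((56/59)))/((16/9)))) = -84/4943572075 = -0.00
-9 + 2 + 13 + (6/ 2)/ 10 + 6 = 123/ 10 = 12.30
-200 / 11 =-18.18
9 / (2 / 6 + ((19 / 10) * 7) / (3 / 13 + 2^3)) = 4.62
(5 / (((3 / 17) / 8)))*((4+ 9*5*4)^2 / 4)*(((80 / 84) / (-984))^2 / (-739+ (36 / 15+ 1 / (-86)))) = -15467960000 / 6339822412581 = -0.00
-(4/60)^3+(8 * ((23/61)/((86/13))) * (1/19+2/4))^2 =529765126931/8382577170375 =0.06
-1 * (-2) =2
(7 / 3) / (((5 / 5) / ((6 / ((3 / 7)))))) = 98 / 3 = 32.67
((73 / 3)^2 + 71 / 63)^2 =155201764 / 441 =351931.44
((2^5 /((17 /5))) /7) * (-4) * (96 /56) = -7680 /833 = -9.22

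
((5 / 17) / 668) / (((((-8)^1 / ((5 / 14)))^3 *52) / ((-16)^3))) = 625 / 202545616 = 0.00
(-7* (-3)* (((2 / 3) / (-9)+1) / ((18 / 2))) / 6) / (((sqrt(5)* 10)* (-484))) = -7* sqrt(5) / 470448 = -0.00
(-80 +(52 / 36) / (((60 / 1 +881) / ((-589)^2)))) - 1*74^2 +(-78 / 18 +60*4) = -40547930 / 8469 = -4787.81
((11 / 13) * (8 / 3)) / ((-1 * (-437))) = 88 / 17043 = 0.01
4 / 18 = 2 / 9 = 0.22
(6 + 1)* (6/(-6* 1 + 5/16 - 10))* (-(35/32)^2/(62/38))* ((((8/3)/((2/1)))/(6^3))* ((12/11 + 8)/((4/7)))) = 0.19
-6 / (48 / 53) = -53 / 8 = -6.62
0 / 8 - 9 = -9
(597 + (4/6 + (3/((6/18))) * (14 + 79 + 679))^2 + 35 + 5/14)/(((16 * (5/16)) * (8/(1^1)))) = 6083859701/5040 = 1207115.02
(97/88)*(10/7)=485/308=1.57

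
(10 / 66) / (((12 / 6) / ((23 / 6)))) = 115 / 396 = 0.29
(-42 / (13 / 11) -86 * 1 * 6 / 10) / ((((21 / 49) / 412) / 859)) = -4677248128 / 65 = -71957663.51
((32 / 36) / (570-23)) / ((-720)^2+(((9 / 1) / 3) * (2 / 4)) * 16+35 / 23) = 184 / 58700803401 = 0.00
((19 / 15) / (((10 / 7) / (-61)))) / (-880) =8113 / 132000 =0.06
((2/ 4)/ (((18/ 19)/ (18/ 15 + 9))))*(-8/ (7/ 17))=-10982/ 105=-104.59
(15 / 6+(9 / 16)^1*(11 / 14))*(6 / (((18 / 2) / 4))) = 659 / 84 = 7.85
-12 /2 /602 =-3 /301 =-0.01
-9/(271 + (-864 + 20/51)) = 459/30223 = 0.02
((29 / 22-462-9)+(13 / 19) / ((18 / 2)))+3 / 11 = -1765631 / 3762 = -469.33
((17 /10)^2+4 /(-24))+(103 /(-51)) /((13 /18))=-4843 /66300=-0.07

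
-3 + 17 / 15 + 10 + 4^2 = 362 / 15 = 24.13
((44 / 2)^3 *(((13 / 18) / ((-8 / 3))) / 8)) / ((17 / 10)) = -86515 / 408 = -212.05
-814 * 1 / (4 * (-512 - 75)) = 0.35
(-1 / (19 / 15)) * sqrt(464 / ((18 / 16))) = -40 * sqrt(58) / 19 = -16.03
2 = 2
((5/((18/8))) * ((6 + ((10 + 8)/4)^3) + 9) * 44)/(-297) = -2830/81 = -34.94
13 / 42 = 0.31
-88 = -88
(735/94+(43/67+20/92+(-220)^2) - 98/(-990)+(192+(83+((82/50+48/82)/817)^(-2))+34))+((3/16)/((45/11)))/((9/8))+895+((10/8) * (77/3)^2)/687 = 18904333894753893229625/102518676338914044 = 184398.93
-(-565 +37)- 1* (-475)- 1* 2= 1001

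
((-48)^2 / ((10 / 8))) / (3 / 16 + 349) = 147456 / 27935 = 5.28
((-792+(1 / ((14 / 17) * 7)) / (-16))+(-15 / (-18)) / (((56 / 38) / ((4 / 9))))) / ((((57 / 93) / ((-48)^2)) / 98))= -16625885776 / 57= -291682206.60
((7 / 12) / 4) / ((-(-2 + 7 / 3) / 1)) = -7 / 16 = -0.44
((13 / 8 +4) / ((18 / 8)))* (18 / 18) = 5 / 2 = 2.50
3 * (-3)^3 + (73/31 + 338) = 8040/31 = 259.35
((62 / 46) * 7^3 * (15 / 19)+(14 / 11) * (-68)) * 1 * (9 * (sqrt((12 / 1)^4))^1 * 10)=17345936160 / 4807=3608474.34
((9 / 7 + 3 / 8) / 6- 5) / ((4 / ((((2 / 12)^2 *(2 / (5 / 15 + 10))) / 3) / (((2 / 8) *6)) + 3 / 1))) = -83053 / 23436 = -3.54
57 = 57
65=65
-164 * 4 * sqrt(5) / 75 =-656 * sqrt(5) / 75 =-19.56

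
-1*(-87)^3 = 658503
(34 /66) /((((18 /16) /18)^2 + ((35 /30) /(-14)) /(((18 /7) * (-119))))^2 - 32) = -78240743424 /4860128233741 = -0.02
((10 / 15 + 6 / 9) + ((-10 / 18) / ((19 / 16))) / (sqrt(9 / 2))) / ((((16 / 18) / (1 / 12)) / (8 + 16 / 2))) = 2 -40 * sqrt(2) / 171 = 1.67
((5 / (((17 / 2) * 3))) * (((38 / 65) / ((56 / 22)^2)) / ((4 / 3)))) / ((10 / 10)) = 2299 / 173264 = 0.01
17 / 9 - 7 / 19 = 260 / 171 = 1.52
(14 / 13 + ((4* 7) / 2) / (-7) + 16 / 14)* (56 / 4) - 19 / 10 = 1.18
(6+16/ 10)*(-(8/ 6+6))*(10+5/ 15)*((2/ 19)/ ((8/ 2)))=-682/ 45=-15.16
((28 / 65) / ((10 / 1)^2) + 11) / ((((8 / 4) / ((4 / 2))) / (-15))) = -53646 / 325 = -165.06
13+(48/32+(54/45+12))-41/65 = 3519/130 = 27.07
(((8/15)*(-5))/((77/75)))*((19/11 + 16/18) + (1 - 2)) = -32000/7623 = -4.20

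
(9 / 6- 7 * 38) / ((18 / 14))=-3703 / 18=-205.72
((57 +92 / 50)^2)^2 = 4682207873281 / 390625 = 11986452.16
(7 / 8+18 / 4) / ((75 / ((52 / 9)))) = 559 / 1350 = 0.41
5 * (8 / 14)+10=90 / 7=12.86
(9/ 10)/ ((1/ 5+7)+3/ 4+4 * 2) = 18/ 319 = 0.06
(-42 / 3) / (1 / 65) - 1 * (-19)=-891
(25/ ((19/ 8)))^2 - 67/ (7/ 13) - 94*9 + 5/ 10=-4342019/ 5054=-859.13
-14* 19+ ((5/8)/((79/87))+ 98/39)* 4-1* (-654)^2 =-2637146183/6162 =-427969.20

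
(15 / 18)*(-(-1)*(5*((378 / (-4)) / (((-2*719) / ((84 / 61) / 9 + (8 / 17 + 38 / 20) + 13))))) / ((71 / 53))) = 2687555535 / 847005008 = 3.17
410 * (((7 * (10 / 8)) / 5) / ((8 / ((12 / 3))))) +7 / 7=1439 / 4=359.75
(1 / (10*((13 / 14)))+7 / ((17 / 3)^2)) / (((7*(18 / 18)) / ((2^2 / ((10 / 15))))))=5244 / 18785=0.28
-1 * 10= -10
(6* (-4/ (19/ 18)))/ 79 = -432/ 1501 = -0.29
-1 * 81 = -81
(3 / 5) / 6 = 1 / 10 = 0.10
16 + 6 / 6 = 17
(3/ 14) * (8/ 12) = 1/ 7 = 0.14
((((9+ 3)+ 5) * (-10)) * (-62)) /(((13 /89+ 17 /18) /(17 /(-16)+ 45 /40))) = 2110635 /3494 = 604.07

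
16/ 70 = 8/ 35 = 0.23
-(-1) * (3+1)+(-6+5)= 3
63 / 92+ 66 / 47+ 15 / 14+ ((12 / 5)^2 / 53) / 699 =3.16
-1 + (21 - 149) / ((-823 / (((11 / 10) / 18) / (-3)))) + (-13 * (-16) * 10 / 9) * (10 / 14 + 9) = 1745296601 / 777735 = 2244.08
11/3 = 3.67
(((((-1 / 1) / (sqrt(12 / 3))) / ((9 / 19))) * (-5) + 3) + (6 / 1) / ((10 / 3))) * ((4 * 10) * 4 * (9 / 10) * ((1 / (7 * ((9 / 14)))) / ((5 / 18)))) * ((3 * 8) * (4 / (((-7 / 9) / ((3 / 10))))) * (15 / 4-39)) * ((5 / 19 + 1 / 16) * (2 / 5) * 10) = 32816827296 / 16625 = 1973944.50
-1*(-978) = 978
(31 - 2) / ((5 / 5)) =29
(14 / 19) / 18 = 0.04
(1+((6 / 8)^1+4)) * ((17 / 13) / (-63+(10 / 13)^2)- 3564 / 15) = -1366.32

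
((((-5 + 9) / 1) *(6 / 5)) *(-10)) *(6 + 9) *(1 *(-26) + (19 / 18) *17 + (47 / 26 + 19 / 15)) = 46624 / 13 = 3586.46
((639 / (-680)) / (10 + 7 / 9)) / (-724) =5751 / 47755040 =0.00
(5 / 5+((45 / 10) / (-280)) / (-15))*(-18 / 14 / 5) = -25227 / 98000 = -0.26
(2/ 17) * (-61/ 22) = -61/ 187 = -0.33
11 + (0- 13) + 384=382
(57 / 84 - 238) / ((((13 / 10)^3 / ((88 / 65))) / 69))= -2017422000 / 199927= -10090.79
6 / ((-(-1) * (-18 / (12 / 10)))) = -2 / 5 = -0.40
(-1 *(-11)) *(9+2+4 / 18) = 1111 / 9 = 123.44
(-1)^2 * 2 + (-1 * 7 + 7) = 2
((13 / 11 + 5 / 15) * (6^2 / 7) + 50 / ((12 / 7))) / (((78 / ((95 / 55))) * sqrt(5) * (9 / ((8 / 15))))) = 25954 * sqrt(5) / 2675673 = 0.02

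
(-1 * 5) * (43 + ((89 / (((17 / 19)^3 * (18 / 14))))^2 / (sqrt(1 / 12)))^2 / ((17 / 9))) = -6668458111151237504065262585 / 2406812461996142691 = -2770659624.07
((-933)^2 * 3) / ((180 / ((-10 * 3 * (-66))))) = 28726137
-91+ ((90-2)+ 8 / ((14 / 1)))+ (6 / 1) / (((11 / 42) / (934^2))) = 1538835797 / 77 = 19984880.48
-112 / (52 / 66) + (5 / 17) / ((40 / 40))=-31351 / 221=-141.86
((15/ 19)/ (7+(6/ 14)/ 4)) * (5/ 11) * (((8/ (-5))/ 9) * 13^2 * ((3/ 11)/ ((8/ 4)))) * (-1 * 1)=94640/ 457501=0.21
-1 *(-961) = 961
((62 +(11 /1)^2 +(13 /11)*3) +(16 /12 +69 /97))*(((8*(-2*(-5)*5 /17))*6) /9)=482941600 /163251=2958.28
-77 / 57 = -1.35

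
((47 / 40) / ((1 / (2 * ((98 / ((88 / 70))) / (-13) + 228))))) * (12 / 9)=2984171 / 4290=695.61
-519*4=-2076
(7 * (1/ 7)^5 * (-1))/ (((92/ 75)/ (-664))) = 12450/ 55223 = 0.23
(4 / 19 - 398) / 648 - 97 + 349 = 1547533 / 6156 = 251.39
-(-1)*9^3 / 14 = 729 / 14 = 52.07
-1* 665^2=-442225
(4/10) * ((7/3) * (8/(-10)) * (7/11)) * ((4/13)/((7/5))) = -224/2145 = -0.10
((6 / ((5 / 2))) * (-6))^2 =5184 / 25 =207.36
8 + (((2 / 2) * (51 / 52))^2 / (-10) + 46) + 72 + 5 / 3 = 127.57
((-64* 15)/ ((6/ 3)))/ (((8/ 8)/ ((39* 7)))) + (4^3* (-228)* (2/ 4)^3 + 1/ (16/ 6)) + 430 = -1059469/ 8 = -132433.62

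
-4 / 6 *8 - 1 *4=-28 / 3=-9.33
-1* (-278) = 278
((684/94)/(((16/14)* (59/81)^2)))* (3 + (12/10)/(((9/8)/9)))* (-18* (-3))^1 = 13358832417/1636070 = 8165.20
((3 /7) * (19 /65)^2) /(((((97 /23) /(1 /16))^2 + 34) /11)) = 0.00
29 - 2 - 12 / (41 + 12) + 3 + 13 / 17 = 27515 / 901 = 30.54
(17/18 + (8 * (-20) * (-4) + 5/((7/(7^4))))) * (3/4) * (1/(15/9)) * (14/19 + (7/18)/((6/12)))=10983413/6840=1605.76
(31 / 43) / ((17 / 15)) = 465 / 731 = 0.64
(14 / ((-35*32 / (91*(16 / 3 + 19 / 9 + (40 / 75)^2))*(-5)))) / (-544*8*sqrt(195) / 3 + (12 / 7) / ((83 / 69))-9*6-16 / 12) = 4319558532289 / 18700483399509540000-3632470966852*sqrt(195) / 584390106234673125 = -0.00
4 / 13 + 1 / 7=0.45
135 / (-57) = -45 / 19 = -2.37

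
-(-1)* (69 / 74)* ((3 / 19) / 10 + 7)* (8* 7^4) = 441673554 / 3515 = 125653.93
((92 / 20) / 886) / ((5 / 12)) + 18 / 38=102297 / 210425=0.49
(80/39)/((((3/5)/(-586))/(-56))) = 13126400/117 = 112191.45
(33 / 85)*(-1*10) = -3.88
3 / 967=0.00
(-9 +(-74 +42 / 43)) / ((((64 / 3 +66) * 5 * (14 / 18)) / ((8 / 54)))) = -7054 / 197155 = -0.04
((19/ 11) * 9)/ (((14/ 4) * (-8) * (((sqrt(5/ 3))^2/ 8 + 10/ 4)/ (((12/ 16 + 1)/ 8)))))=-0.04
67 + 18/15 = 341/5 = 68.20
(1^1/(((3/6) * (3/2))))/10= 2/15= 0.13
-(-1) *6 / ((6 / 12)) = 12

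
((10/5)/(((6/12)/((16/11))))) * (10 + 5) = 960/11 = 87.27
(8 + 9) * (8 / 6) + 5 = 83 / 3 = 27.67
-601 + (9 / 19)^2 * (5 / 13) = -600.91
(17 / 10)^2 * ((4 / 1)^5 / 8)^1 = 9248 / 25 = 369.92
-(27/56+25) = -25.48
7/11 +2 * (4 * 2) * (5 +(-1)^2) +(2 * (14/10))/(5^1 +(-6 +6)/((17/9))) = 26729/275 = 97.20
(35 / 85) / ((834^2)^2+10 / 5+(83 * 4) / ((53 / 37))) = 371 / 435902132582166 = 0.00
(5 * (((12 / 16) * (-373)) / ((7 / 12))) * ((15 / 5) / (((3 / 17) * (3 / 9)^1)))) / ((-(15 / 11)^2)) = 65765.23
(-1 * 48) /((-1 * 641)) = 48 /641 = 0.07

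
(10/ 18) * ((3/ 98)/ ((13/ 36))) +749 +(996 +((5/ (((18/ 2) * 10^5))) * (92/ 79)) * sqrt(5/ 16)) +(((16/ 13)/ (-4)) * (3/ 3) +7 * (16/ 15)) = 23 * sqrt(5)/ 14220000 +16742329/ 9555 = 1752.21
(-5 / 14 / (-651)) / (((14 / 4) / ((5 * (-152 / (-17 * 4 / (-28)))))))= -3800 / 77469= -0.05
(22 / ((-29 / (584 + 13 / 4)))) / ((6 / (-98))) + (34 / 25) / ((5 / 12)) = 1819941 / 250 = 7279.76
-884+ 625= -259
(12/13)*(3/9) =4/13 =0.31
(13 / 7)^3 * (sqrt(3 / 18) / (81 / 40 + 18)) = 43940 * sqrt(6) / 824229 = 0.13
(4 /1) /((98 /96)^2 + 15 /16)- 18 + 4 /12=-214085 /13683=-15.65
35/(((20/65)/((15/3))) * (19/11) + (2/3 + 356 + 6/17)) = 1276275/13022596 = 0.10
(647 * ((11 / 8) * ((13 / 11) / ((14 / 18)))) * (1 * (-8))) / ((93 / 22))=-555126 / 217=-2558.18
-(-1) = 1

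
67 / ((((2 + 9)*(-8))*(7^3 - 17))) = -67 / 28688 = -0.00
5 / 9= 0.56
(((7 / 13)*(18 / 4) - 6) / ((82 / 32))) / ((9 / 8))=-1984 / 1599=-1.24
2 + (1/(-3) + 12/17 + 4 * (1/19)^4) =15769045/6646371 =2.37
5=5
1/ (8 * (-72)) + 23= 13247/ 576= 23.00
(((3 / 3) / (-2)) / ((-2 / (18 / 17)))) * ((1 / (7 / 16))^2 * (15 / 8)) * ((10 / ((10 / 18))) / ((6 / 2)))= 12960 / 833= 15.56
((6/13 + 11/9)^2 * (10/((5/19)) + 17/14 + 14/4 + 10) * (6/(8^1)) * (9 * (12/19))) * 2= 28641042/22477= 1274.24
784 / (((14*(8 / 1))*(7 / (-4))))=-4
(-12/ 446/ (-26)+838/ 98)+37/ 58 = 75715911/ 8238958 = 9.19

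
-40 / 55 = -0.73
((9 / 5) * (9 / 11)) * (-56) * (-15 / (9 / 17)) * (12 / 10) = 154224 / 55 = 2804.07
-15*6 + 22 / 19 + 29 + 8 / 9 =-10081 / 171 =-58.95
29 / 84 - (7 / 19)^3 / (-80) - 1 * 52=-595216817 / 11523120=-51.65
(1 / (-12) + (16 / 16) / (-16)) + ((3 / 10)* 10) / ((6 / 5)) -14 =-559 / 48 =-11.65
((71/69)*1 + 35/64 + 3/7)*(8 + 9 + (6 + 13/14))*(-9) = -62270805/144256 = -431.67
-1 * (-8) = 8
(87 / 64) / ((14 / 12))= 261 / 224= 1.17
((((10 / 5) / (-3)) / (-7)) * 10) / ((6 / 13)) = 130 / 63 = 2.06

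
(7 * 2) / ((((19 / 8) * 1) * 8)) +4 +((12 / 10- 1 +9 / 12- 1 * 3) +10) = 4821 / 380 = 12.69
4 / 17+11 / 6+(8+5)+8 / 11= 17723 / 1122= 15.80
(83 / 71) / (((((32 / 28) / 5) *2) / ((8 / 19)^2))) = 11620 / 25631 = 0.45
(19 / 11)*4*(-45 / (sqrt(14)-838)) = 342*sqrt(14) / 772453 + 286596 / 772453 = 0.37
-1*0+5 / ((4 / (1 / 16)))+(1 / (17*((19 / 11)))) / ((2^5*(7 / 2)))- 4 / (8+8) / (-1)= 47525 / 144704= 0.33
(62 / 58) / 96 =31 / 2784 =0.01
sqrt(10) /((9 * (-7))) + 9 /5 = 9 /5 - sqrt(10) /63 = 1.75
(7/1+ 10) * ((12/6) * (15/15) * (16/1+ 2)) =612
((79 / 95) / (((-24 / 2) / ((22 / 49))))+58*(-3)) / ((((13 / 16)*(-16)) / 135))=43746201 / 24206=1807.25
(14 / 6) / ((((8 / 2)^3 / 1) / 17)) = 119 / 192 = 0.62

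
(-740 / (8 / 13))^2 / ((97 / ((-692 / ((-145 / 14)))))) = 2801781710 / 2813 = 996011.98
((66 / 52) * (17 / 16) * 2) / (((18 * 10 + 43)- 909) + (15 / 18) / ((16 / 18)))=-561 / 142493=-0.00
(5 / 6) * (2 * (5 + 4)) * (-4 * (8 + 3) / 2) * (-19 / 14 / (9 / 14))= 2090 / 3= 696.67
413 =413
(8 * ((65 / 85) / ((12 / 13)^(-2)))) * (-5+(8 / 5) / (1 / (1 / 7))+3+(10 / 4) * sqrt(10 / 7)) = -71424 / 7735+2880 * sqrt(70) / 1547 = 6.34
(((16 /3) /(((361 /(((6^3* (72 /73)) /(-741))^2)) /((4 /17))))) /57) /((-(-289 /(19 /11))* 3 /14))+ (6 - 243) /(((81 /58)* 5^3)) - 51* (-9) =9796846008053116448429 /21407209295578660125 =457.64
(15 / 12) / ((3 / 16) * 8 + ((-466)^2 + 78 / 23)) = 115 / 19978802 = 0.00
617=617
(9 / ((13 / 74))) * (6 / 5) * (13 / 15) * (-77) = -102564 / 25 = -4102.56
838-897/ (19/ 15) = 2467/ 19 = 129.84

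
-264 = -264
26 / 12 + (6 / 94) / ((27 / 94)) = 43 / 18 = 2.39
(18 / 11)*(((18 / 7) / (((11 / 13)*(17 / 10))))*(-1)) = -42120 / 14399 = -2.93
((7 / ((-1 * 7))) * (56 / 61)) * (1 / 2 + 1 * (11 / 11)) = -1.38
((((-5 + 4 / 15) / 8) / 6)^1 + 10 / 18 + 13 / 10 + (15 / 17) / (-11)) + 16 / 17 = 2.62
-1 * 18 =-18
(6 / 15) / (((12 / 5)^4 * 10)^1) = 25 / 20736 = 0.00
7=7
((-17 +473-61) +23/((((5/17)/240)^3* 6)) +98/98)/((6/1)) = 347132994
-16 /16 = -1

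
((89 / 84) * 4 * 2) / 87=0.10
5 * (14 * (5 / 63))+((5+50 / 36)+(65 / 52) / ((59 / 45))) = 27395 / 2124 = 12.90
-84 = -84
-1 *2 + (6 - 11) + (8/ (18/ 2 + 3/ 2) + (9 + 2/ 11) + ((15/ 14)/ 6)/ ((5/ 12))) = 779/ 231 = 3.37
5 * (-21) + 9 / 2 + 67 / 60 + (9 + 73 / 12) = -843 / 10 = -84.30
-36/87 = -12/29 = -0.41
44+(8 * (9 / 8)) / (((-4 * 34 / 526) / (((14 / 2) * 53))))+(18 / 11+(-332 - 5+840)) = -9249347 / 748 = -12365.44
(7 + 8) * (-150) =-2250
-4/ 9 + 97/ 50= 673/ 450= 1.50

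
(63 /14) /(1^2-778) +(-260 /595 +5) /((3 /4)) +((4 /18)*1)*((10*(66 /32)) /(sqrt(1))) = 10.66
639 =639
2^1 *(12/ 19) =24/ 19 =1.26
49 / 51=0.96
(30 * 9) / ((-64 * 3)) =-45 / 32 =-1.41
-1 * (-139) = 139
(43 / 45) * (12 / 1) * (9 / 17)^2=4644 / 1445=3.21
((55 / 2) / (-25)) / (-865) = 11 / 8650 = 0.00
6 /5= 1.20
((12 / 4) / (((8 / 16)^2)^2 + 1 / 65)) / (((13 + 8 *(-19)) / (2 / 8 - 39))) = 40300 / 3753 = 10.74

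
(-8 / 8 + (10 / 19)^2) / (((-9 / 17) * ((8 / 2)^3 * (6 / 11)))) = 5423 / 138624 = 0.04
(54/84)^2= 81/196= 0.41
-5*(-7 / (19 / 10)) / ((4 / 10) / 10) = 8750 / 19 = 460.53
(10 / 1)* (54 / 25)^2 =5832 / 125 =46.66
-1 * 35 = -35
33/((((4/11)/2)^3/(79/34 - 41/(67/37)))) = -2032976055/18224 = -111554.88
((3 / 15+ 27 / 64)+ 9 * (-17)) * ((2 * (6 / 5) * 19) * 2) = -2779377 / 200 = -13896.88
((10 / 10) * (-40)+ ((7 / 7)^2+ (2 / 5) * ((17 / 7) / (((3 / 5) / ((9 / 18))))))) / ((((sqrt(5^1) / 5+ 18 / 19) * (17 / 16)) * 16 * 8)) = -114285 / 299642+ 144761 * sqrt(5) / 1797852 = -0.20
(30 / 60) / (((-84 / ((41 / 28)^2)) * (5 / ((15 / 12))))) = -1681 / 526848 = -0.00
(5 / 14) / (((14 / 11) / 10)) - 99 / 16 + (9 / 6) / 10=-12667 / 3920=-3.23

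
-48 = -48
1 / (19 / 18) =0.95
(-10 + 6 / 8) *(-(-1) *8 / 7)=-74 / 7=-10.57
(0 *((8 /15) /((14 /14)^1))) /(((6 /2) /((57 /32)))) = 0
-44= -44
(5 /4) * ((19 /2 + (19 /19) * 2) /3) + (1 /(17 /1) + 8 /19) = 5.27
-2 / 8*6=-3 / 2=-1.50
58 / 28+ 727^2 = 7399435 / 14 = 528531.07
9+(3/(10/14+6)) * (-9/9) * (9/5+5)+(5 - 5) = 1401/235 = 5.96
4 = 4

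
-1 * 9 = -9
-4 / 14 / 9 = -2 / 63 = -0.03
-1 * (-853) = 853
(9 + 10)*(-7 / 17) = -133 / 17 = -7.82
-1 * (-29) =29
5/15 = 1/3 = 0.33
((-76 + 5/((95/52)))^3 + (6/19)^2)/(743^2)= -2697227604/3786504091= -0.71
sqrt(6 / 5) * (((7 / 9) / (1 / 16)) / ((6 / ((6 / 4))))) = 28 * sqrt(30) / 45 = 3.41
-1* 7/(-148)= 7/148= 0.05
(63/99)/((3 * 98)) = 1/462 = 0.00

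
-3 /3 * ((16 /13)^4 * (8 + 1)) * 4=-2359296 /28561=-82.61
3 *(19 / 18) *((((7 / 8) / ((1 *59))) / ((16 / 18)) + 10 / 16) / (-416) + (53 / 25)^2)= 83807247611 / 5890560000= 14.23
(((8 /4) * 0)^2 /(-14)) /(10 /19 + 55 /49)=0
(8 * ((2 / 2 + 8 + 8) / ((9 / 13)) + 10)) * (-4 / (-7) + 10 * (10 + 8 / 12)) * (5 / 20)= 1400744 / 189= 7411.34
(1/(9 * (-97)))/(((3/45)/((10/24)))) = -25/3492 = -0.01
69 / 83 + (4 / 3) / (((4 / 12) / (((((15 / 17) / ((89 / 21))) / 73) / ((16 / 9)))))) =30719229 / 36669068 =0.84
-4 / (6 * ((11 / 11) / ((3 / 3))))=-2 / 3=-0.67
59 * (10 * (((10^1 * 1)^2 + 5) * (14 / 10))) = 86730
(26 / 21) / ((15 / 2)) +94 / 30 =1039 / 315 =3.30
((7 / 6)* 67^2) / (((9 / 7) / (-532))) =-58509626 / 27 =-2167023.19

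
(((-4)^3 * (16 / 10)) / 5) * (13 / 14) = -3328 / 175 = -19.02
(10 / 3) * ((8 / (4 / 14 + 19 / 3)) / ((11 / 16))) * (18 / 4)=40320 / 1529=26.37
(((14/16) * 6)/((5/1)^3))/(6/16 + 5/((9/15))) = 126/26125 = 0.00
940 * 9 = 8460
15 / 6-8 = -11 / 2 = -5.50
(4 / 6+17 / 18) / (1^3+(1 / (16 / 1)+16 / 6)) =232 / 537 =0.43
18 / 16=9 / 8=1.12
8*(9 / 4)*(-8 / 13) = -144 / 13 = -11.08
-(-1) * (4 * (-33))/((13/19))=-192.92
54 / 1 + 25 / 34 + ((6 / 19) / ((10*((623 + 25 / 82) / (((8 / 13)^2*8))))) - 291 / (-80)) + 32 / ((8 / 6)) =6128538860437 / 74399897520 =82.37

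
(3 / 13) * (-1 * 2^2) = -12 / 13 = -0.92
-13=-13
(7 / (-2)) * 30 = -105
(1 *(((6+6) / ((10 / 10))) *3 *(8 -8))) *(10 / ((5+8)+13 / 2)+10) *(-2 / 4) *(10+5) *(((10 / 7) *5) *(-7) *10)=0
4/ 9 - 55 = -491/ 9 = -54.56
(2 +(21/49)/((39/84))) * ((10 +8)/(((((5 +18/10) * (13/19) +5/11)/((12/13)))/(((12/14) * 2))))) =11436480/701519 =16.30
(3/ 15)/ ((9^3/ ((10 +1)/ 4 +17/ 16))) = 61/ 58320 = 0.00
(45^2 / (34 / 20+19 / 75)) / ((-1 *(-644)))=151875 / 94346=1.61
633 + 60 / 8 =1281 / 2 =640.50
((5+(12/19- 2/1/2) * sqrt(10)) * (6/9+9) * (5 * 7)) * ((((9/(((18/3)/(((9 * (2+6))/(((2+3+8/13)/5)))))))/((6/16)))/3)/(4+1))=2111200/73- 2955680 * sqrt(10)/1387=22181.77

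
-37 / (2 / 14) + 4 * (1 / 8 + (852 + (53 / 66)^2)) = 6865229 / 2178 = 3152.08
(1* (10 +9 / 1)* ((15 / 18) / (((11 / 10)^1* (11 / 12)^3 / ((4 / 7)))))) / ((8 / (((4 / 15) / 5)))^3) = 0.00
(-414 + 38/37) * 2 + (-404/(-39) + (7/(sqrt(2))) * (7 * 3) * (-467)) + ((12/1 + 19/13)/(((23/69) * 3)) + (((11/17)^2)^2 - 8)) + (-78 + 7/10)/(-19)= -68649 * sqrt(2)/2 - 18453847165201/22898952570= -49348.06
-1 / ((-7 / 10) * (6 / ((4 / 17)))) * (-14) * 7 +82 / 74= -8269 / 1887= -4.38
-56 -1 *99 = -155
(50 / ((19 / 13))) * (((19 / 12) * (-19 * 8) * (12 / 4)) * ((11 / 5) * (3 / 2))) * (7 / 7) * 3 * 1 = -244530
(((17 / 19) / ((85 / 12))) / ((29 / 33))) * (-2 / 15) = -264 / 13775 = -0.02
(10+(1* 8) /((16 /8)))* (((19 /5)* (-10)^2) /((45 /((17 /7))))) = 2584 /9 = 287.11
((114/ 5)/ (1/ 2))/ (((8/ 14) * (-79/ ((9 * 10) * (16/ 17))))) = -114912/ 1343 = -85.56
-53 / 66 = -0.80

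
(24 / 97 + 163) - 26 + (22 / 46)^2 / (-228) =1605695819 / 11699364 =137.25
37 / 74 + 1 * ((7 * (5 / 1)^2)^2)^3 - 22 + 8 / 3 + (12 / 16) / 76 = 26195285156232833 / 912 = 28722900390606.18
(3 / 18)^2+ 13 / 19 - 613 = -418805 / 684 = -612.29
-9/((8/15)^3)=-30375/512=-59.33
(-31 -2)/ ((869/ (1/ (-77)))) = 0.00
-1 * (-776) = 776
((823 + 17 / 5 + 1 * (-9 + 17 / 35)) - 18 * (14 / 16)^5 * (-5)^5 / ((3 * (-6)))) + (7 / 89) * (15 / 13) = -1041467505149 / 1326940160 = -784.86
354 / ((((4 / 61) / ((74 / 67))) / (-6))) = -2396934 / 67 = -35775.13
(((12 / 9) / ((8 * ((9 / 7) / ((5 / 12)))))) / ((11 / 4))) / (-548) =-35 / 976536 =-0.00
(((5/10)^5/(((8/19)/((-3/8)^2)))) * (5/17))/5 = 171/278528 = 0.00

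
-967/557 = -1.74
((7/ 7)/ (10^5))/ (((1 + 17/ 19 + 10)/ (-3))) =-57/ 22600000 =-0.00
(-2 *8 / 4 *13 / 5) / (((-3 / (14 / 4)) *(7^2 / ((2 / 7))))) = 52 / 735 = 0.07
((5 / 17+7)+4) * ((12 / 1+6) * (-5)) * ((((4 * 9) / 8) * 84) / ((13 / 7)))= -45722880 / 221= -206890.86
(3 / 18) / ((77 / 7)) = 1 / 66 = 0.02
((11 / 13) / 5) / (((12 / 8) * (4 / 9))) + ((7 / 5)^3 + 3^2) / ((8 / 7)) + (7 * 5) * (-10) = -551639 / 1625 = -339.47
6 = 6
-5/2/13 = -5/26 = -0.19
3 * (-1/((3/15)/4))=-60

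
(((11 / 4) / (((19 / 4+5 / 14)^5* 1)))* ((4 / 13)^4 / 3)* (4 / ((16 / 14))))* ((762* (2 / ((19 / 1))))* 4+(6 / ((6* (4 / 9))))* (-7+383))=28489354772480 / 2949949031081767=0.01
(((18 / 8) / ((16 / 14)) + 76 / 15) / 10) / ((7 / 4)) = 3377 / 8400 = 0.40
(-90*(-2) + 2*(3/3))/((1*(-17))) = -182/17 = -10.71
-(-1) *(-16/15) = -16/15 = -1.07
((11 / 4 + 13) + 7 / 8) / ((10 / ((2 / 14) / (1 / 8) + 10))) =741 / 40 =18.52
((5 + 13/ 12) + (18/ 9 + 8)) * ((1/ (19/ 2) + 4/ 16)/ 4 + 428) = 25116827/ 3648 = 6885.10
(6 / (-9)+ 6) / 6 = 8 / 9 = 0.89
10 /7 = 1.43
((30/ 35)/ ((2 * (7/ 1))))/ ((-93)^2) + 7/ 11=988880/ 1553937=0.64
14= 14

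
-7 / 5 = -1.40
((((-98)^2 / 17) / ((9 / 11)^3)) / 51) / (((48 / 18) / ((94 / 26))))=150199357 / 5477706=27.42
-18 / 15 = -6 / 5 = -1.20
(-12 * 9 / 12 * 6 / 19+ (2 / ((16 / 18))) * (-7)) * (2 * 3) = -4239 / 38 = -111.55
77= 77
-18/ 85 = -0.21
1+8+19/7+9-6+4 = 18.71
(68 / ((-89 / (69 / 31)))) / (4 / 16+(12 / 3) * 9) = -18768 / 400055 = -0.05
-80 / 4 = -20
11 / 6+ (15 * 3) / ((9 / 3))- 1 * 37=-20.17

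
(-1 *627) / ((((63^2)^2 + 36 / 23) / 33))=-52877 / 40257571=-0.00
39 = 39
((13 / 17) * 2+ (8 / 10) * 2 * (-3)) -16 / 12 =-1174 / 255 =-4.60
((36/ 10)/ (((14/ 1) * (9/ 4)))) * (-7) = -4/ 5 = -0.80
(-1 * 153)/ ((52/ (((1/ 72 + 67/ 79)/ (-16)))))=83351/ 525824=0.16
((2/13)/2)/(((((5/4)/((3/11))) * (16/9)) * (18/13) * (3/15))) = 3/88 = 0.03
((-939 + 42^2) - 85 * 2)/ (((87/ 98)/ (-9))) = -192570/ 29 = -6640.34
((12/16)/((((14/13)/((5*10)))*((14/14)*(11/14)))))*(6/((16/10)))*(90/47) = 318.24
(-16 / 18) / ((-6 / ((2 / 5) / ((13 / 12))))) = 32 / 585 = 0.05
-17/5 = -3.40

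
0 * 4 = 0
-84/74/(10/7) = -147/185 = -0.79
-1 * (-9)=9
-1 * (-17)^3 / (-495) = -4913 / 495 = -9.93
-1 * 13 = -13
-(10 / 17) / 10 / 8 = -1 / 136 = -0.01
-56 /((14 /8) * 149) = -0.21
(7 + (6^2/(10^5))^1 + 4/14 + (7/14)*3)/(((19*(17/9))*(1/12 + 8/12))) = 4612689/14131250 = 0.33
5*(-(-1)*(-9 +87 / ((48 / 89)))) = 12185 / 16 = 761.56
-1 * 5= -5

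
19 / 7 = 2.71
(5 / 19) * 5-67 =-1248 / 19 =-65.68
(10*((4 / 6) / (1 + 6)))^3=8000 / 9261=0.86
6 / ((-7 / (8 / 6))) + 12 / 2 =34 / 7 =4.86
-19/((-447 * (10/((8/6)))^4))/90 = 152/1018321875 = 0.00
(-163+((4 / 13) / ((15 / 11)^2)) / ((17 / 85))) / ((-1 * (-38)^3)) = -94871 / 32100120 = -0.00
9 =9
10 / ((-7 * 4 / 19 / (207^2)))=-4070655 / 14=-290761.07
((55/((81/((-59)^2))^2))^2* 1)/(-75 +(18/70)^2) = -544098540347512005625/3951430707474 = -137696591.60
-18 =-18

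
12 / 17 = 0.71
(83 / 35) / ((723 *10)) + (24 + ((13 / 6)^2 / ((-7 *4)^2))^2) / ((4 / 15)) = 575940548610557 / 6399306547200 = 90.00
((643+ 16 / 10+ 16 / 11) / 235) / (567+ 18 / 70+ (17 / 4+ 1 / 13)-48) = 12934012 / 2463305955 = 0.01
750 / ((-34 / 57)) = -21375 / 17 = -1257.35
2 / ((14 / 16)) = 16 / 7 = 2.29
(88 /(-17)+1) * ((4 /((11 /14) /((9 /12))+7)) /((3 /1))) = -1988 /2873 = -0.69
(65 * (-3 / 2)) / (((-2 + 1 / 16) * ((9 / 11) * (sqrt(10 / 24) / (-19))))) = -1810.39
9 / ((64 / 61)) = 549 / 64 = 8.58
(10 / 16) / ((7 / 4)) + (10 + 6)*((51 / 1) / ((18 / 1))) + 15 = 2549 / 42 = 60.69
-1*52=-52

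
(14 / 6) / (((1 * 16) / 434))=63.29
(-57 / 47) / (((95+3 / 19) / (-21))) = 22743 / 84976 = 0.27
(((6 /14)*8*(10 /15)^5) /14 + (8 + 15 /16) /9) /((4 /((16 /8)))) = 65111 /127008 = 0.51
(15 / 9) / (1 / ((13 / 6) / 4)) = 65 / 72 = 0.90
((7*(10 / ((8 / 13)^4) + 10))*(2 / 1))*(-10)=-5714975 / 512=-11162.06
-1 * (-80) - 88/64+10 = 709/8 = 88.62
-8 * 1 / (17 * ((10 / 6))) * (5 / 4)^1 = -6 / 17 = -0.35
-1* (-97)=97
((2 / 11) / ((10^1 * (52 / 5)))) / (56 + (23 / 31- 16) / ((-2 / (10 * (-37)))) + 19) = -0.00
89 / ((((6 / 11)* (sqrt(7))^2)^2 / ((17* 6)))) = 183073 / 294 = 622.70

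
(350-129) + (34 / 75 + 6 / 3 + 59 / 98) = 1646807 / 7350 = 224.06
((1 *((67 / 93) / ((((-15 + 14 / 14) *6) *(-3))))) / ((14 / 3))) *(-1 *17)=-1139 / 109368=-0.01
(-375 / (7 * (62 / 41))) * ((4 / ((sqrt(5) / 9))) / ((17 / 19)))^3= -98404152480 * sqrt(5) / 1066121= -206391.56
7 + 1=8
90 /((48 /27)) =405 /8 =50.62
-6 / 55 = -0.11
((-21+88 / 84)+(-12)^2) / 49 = 2605 / 1029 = 2.53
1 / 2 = 0.50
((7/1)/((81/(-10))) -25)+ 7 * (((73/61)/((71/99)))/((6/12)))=-878027/350811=-2.50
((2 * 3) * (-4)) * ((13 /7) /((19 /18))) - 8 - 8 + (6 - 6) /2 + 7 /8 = -61021 /1064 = -57.35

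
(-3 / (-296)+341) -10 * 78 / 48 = 96129 / 296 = 324.76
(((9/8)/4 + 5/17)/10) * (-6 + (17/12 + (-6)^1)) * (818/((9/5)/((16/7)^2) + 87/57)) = -617810042/2320449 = -266.25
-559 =-559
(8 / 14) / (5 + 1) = 2 / 21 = 0.10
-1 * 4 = -4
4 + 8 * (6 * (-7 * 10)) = -3356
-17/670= -0.03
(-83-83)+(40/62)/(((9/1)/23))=-45854/279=-164.35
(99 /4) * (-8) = -198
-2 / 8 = -1 / 4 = -0.25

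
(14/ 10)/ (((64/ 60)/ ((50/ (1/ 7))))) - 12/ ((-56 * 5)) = 128637/ 280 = 459.42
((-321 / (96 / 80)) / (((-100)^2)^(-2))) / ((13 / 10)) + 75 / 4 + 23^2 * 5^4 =-1069982806525 / 52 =-20576592433.17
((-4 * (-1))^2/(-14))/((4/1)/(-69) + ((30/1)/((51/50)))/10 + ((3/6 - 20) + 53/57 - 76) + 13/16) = 950912/75611921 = 0.01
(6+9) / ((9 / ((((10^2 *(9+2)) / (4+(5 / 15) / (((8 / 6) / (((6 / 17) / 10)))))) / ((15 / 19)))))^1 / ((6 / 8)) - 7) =-5329500 / 2474833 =-2.15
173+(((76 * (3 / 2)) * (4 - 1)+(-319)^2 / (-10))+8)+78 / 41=-3956991 / 410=-9651.20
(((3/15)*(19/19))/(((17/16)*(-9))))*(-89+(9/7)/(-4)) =10004/5355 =1.87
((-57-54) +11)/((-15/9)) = 60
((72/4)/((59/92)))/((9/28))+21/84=20667/236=87.57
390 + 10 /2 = 395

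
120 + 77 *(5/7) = 175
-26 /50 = -13 /25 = -0.52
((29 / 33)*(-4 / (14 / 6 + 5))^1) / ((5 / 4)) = -232 / 605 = -0.38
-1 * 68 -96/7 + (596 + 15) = 529.29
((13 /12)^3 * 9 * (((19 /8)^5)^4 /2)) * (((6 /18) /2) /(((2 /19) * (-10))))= -1569118262038340932865242852543 /53126622932283508654080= -29535441.47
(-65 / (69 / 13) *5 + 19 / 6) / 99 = -2671 / 4554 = -0.59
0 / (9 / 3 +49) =0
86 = 86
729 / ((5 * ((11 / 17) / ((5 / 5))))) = 12393 / 55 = 225.33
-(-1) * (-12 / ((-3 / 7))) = 28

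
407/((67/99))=601.39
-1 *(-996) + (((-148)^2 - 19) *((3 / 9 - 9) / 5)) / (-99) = 136538 / 99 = 1379.17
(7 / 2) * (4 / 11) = 14 / 11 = 1.27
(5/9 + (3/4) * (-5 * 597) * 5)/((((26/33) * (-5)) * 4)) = 886501/1248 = 710.34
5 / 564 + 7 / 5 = 1.41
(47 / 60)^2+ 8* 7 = 203809 / 3600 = 56.61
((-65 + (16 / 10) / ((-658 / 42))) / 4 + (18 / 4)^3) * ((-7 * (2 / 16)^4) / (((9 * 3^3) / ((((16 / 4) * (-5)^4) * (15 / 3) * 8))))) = -615636875 / 11695104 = -52.64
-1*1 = -1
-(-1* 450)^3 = 91125000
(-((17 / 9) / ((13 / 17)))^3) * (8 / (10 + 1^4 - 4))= -193100552 / 11211291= -17.22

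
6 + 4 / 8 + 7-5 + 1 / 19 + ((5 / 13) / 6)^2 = 989125 / 115596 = 8.56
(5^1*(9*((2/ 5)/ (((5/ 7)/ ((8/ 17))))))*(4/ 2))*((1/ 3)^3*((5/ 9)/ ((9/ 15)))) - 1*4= -4388/ 1377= -3.19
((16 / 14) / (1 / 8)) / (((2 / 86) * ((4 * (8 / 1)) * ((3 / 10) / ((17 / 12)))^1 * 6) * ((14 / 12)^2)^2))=87720 / 16807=5.22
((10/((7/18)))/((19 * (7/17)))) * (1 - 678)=-2071620/931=-2225.16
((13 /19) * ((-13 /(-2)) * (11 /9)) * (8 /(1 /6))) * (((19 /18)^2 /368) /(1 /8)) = 35321 /5589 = 6.32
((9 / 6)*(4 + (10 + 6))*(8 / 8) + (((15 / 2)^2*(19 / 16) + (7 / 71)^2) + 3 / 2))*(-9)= -285444603 / 322624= -884.76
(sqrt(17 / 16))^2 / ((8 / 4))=0.53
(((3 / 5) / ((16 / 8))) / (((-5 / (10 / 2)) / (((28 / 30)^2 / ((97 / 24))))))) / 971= -784 / 11773375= -0.00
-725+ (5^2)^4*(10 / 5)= 780525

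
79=79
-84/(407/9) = -756/407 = -1.86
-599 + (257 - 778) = -1120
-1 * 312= -312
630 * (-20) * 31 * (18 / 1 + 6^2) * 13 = -274201200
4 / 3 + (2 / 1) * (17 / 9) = 46 / 9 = 5.11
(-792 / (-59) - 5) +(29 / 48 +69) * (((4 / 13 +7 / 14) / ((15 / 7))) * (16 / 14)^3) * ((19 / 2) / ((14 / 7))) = 1204573 / 6195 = 194.44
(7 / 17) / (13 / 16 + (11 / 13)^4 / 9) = 28789488 / 60790181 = 0.47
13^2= 169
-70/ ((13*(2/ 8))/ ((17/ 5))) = -952/ 13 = -73.23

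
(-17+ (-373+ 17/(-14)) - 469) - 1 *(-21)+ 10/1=-11609/14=-829.21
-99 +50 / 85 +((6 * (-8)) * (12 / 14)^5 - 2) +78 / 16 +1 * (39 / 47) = -12560204385 / 107430344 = -116.91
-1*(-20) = 20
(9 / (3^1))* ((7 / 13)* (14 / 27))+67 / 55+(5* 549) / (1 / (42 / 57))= 247548401 / 122265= 2024.69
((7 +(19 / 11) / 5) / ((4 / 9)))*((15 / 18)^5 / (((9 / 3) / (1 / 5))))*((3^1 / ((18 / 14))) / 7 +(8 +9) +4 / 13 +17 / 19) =173404375 / 21127392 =8.21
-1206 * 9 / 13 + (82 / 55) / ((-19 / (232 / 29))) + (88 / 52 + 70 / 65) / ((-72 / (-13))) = -22688331 / 27170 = -835.05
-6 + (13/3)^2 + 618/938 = 56716/4221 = 13.44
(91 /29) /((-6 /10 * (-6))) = 455 /522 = 0.87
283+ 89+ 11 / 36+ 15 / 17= 373.19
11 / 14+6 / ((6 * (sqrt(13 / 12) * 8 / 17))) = 2.83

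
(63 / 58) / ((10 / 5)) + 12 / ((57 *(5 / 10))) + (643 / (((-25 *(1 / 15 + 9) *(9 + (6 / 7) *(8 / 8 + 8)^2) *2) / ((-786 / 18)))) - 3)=-512656739 / 411398640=-1.25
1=1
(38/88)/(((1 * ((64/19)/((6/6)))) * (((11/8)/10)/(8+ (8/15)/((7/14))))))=6137/726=8.45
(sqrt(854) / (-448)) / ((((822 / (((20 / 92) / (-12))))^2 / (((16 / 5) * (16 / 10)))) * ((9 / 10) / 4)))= -5 * sqrt(854) / 202666686012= -0.00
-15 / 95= -3 / 19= -0.16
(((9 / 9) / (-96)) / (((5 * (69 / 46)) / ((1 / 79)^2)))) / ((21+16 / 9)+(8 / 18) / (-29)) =-29 / 2966222480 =-0.00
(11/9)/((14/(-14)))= -11/9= -1.22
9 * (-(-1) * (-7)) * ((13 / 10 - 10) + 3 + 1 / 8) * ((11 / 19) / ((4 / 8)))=154539 / 380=406.68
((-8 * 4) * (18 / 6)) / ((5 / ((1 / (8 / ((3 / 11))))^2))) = -27 / 1210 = -0.02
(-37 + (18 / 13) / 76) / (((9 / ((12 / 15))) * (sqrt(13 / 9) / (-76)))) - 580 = -580 + 146152 * sqrt(13) / 2535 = -372.13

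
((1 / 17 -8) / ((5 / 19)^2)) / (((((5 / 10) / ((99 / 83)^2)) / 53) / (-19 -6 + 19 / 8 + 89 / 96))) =3515484926151 / 9369040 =375223.60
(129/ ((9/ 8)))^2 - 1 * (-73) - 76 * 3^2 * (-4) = 143617/ 9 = 15957.44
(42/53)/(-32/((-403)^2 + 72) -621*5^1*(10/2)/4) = -0.00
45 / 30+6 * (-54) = -645 / 2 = -322.50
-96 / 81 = -32 / 27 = -1.19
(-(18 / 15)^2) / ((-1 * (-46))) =-18 / 575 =-0.03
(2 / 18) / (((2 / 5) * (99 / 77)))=35 / 162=0.22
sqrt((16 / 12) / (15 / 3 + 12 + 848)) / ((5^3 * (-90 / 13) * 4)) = -13 * sqrt(2595) / 58387500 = -0.00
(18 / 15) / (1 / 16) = 96 / 5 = 19.20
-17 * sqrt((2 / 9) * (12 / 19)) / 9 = -0.71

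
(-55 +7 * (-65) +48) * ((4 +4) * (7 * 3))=-77616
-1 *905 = -905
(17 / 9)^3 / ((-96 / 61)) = -4.28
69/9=23/3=7.67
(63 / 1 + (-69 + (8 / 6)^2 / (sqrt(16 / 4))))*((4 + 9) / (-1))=66.44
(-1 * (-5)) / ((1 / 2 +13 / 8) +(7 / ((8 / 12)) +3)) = 8 / 25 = 0.32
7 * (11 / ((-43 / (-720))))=55440 / 43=1289.30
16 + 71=87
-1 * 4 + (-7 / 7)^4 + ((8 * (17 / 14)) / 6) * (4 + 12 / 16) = 197 / 42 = 4.69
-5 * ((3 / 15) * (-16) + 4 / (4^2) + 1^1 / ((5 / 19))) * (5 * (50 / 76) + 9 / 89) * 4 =-194939 / 3382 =-57.64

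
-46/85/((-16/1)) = 23/680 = 0.03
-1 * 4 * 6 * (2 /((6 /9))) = -72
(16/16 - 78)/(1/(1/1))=-77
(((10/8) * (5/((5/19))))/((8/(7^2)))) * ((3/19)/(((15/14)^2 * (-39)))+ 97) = 264138371/18720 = 14109.96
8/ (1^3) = 8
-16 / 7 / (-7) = 16 / 49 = 0.33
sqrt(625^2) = 625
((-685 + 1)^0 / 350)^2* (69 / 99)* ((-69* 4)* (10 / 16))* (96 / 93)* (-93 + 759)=-1409256 / 2088625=-0.67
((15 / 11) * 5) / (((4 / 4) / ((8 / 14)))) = 300 / 77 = 3.90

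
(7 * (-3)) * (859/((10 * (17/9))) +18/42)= -163881/170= -964.01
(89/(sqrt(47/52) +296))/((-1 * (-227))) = 1369888/1034208595 - 178 * sqrt(611)/1034208595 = 0.00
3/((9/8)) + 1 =3.67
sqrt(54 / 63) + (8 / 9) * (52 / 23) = sqrt(42) / 7 + 416 / 207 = 2.94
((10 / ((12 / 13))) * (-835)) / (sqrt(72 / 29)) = -54275 * sqrt(58) / 72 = -5740.92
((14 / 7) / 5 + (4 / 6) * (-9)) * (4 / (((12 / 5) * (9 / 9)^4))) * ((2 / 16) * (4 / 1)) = -4.67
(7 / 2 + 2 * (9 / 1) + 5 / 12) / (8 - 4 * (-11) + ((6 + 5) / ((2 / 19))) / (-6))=263 / 415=0.63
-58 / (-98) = 29 / 49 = 0.59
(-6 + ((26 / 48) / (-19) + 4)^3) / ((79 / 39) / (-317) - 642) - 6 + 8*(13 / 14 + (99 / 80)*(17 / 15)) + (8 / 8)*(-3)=9.56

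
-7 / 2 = -3.50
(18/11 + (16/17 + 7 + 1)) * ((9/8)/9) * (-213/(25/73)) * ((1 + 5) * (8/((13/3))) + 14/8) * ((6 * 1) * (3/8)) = -92313899883/3889600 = -23733.52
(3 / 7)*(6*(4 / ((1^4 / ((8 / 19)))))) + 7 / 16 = 4.77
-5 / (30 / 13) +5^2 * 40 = 5987 / 6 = 997.83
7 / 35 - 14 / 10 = -6 / 5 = -1.20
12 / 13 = 0.92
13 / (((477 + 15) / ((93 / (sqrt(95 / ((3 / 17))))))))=403 * sqrt(4845) / 264860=0.11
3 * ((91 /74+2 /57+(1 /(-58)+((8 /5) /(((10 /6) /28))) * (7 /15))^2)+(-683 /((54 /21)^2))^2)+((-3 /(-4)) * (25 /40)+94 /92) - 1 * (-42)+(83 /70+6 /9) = 3385775243321224795969 /104086878430500000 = 32528.36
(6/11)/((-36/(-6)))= 1/11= 0.09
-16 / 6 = -8 / 3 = -2.67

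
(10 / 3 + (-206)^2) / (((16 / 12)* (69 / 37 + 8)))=2355383 / 730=3226.55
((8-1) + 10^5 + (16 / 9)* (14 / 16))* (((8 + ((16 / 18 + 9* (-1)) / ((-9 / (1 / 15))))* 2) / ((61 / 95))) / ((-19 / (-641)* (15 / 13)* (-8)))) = -36999185315053 / 8004420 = -4622344.32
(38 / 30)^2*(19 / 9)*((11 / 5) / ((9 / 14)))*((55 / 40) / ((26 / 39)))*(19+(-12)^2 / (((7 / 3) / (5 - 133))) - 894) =-50975683319 / 243000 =-209776.47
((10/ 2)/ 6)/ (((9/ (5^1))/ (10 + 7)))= 425/ 54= 7.87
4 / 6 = 2 / 3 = 0.67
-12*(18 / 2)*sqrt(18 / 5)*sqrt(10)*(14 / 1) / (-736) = 567 / 46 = 12.33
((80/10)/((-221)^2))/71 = 8/3467711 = 0.00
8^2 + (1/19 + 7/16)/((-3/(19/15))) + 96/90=46699/720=64.86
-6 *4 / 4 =-6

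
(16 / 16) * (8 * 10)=80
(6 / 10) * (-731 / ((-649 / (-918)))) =-2013174 / 3245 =-620.39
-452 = -452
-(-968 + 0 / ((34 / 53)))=968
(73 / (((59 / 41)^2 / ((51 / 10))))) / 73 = 85731 / 34810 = 2.46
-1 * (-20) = 20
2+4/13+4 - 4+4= 82/13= 6.31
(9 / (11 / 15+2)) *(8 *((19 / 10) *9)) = 18468 / 41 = 450.44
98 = 98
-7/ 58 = -0.12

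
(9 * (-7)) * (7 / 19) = -441 / 19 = -23.21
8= 8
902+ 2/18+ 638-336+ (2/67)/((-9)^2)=6534713/5427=1204.11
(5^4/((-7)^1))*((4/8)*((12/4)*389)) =-729375/14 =-52098.21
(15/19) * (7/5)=21/19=1.11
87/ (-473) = -87/ 473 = -0.18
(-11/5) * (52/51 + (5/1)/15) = -253/85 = -2.98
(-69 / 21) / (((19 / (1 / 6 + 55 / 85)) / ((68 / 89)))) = -3818 / 35511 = -0.11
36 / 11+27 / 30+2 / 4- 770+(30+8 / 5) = -8071 / 11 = -733.73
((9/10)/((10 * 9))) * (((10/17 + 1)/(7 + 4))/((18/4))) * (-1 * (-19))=57/9350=0.01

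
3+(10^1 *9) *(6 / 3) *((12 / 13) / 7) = 2433 / 91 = 26.74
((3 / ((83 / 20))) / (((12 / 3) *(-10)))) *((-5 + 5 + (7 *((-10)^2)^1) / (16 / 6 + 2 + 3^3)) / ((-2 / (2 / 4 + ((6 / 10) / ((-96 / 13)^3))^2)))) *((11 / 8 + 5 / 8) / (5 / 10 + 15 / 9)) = 7610178965263 / 82547929251840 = 0.09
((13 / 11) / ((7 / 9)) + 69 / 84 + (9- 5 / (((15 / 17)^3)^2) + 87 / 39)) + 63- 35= 40364844907 / 1303087500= 30.98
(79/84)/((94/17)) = 1343/7896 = 0.17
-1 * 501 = -501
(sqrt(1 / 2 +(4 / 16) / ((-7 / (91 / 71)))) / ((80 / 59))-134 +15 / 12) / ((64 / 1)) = -531 / 256 +59 * sqrt(9159) / 727040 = -2.07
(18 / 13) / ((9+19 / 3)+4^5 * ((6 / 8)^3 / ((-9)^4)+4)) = 0.00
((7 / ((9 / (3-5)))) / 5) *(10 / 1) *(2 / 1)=-56 / 9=-6.22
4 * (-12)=-48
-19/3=-6.33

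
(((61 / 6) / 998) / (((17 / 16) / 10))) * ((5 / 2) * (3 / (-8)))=-1525 / 16966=-0.09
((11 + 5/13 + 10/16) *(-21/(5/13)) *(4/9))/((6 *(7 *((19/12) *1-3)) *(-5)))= -1249/1275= -0.98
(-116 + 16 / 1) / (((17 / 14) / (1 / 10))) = -140 / 17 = -8.24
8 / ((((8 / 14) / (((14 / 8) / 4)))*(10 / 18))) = 441 / 40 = 11.02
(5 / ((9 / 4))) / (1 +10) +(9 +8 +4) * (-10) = -20770 / 99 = -209.80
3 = 3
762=762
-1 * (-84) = 84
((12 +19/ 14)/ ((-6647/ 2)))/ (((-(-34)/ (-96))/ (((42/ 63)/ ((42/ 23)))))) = 176/ 42483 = 0.00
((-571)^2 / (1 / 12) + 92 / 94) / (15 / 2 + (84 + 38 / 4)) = 183887170 / 4747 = 38737.55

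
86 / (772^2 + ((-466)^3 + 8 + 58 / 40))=-1720 / 2011974051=-0.00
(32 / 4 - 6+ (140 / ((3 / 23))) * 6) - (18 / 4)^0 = 6441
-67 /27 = -2.48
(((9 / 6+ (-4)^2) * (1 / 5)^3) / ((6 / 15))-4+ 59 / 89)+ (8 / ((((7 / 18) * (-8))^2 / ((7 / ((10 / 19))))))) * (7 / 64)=-203317 / 113920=-1.78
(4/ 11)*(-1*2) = -8/ 11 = -0.73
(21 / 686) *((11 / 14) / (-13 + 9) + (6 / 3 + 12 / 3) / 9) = 79 / 5488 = 0.01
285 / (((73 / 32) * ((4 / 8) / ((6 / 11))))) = 109440 / 803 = 136.29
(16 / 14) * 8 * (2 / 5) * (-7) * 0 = 0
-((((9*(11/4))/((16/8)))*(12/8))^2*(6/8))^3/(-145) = 18531153780659883/155692564480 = 119024.01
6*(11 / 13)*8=528 / 13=40.62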